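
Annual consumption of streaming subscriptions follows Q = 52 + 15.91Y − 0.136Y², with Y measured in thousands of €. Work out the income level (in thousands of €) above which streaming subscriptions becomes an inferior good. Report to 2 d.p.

58.49

dQ/dY = 15.91 − 0.272Y.
The good is inferior where dQ/dY < 0. Setting dQ/dY = 0 gives Y = 15.91 / 0.272 = 58.49.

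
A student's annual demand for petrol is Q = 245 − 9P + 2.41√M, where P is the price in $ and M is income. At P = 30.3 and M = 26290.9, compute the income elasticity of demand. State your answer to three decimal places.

0.538

At P = 30.3, M = 26290.9: Q = 363.069.
Holding P constant, ∂Q/∂M = 2.41/(2√M) = 0.00743163.
η_M = (∂Q/∂M)·(M/Q) = 0.00743163 × (26290.9/363.069) = 0.538.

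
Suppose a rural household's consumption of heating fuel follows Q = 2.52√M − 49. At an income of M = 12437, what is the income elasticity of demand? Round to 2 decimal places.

0.61

At M = 12437: Q = 232.034.
dQ/dM = 2.52/(2√M) = 0.0112983 at this income.
η = (dQ/dM)·(M/Q) = 0.0112983 × (12437/232.034) = 0.61.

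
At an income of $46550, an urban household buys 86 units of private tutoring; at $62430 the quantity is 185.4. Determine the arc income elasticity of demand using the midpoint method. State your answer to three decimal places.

2.513

ΔQ = 185.4 − 86 = 99.4; midpoint Q̄ = (86 + 185.4)/2 = 135.7.
ΔI = 62430 − 46550 = 15880; midpoint Ī = (46550 + 62430)/2 = 54490.
η = (ΔQ/Q̄) ÷ (ΔI/Ī) = (99.4/135.7) ÷ (15880/54490) = 2.513.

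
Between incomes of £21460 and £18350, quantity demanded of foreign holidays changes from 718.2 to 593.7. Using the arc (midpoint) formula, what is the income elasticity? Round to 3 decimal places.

ΔQ = 593.7 − 718.2 = -124.5; midpoint Q̄ = (718.2 + 593.7)/2 = 655.95.
ΔI = 18350 − 21460 = -3110; midpoint Ī = (21460 + 18350)/2 = 19905.
η = (ΔQ/Q̄) ÷ (ΔI/Ī) = (-124.5/655.95) ÷ (-3110/19905) = 1.215.

1.215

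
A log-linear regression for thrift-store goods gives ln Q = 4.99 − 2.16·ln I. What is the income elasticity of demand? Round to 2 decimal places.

-2.16

In a log-linear demand, the coefficient on ln I is the income elasticity.
So η = -2.16.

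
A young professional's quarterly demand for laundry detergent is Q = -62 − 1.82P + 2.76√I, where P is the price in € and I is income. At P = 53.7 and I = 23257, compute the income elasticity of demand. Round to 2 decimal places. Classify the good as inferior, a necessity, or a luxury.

0.81 (necessity)

At P = 53.7, I = 23257: Q = 261.173.
Holding P constant, ∂Q/∂I = 2.76/(2√I) = 0.00904903.
η_I = (∂Q/∂I)·(I/Q) = 0.00904903 × (23257/261.173) = 0.81.
Since 0 < η < 1, this is a necessity.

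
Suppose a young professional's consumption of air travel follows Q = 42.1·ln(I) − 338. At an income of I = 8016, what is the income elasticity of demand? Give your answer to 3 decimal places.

At I = 8016: Q = 40.445.
dQ/dI = 42.1/I = 0.005252 at this income.
η = (dQ/dI)·(I/Q) = 0.005252 × (8016/40.445) = 1.041.

1.041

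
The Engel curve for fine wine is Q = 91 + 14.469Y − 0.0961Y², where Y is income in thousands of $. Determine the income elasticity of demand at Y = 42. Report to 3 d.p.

At Y = 42: Q = 529.1776.
dQ/dY = 14.469 − 0.1922Y = 6.39660.
η = (dQ/dY)·(Y/Q) = 6.39660 × (42/529.1776) = 0.508.

0.508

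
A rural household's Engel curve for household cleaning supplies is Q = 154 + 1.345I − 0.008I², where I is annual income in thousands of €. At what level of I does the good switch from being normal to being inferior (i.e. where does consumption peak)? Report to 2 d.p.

84.06

dQ/dI = 1.345 − 0.016I.
The good is inferior where dQ/dI < 0. Setting dQ/dI = 0 gives I = 1.345 / 0.016 = 84.06.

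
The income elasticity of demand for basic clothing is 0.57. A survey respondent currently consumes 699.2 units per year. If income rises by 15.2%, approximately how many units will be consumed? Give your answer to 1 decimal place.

759.8

%ΔQ ≈ η × %ΔI = 0.57 × 15.2% = 8.664%.
New Q ≈ 699.2 × (1 + 0.08664) = 759.8.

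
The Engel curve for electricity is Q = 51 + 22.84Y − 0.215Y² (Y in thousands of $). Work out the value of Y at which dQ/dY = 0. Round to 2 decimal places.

dQ/dY = 22.84 − 0.43Y.
The good is inferior where dQ/dY < 0. Setting dQ/dY = 0 gives Y = 22.84 / 0.43 = 53.12.

53.12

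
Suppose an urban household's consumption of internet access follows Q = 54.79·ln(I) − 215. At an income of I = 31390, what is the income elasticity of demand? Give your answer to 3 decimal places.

At I = 31390: Q = 352.309.
dQ/dI = 54.79/I = 0.00174546 at this income.
η = (dQ/dI)·(I/Q) = 0.00174546 × (31390/352.309) = 0.156.

0.156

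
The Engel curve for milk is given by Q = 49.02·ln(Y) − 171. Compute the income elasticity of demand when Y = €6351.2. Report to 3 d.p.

At Y = 6351.2: Q = 258.239.
dQ/dY = 49.02/Y = 0.00771823 at this income.
η = (dQ/dY)·(Y/Q) = 0.00771823 × (6351.2/258.239) = 0.190.

0.190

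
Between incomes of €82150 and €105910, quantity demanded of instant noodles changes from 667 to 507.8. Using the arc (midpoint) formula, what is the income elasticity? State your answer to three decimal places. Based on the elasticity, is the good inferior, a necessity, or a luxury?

-1.073 (inferior good)

ΔQ = 507.8 − 667 = -159.2; midpoint Q̄ = (667 + 507.8)/2 = 587.4.
ΔI = 105910 − 82150 = 23760; midpoint Ī = (82150 + 105910)/2 = 94030.
η = (ΔQ/Q̄) ÷ (ΔI/Ī) = (-159.2/587.4) ÷ (23760/94030) = -1.073.
η < 0 ⇒ inferior good.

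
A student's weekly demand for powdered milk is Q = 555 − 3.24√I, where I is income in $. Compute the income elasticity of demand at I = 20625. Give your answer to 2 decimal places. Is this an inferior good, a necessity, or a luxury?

At I = 20625: Q = 89.690.
dQ/dI = -3.24/(2√I) = -0.0112802 at this income.
η = (dQ/dI)·(I/Q) = -0.0112802 × (20625/89.690) = -2.59.
Since η < 0, the good is an inferior good.

-2.59 (inferior good)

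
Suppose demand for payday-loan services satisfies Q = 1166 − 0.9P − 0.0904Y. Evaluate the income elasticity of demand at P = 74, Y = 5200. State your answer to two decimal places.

At P = 74, Y = 5200: Q = 629.320.
Holding P constant, ∂Q/∂Y = −0.0904.
η_Y = (∂Q/∂Y)·(Y/Q) = -0.0904 × (5200/629.320) = -0.75.

-0.75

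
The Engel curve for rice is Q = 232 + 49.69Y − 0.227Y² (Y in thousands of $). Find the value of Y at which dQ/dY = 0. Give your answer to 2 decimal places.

dQ/dY = 49.69 − 0.454Y.
The good is inferior where dQ/dY < 0. Setting dQ/dY = 0 gives Y = 49.69 / 0.454 = 109.45.

109.45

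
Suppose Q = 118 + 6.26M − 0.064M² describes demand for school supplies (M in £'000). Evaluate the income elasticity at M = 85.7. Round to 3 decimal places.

At M = 85.7: Q = 184.4346.
dQ/dM = 6.26 − 0.128M = -4.70960.
η = (dQ/dM)·(M/Q) = -4.70960 × (85.7/184.4346) = -2.188.

-2.188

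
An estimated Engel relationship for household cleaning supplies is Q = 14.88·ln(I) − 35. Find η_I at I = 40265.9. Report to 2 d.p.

At I = 40265.9: Q = 122.777.
dQ/dI = 14.88/I = 0.000369543 at this income.
η = (dQ/dI)·(I/Q) = 0.000369543 × (40265.9/122.777) = 0.12.

0.12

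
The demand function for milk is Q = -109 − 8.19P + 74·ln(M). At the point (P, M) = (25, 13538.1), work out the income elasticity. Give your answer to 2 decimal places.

0.19

At P = 25, M = 13538.1: Q = 390.231.
Holding P constant, ∂Q/∂M = 74/M = 0.00546606.
η_M = (∂Q/∂M)·(M/Q) = 0.00546606 × (13538.1/390.231) = 0.19.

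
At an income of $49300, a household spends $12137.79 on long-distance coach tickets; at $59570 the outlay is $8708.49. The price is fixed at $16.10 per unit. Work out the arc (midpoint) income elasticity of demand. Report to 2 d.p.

With a constant price, Q₁ = 12137.79/16.10 = 753.900 and Q₂ = 8708.49/16.10 = 540.900 (equivalently, work directly with expenditure since P cancels).
Midpoint %ΔQ = (8708.49 − 12137.79)/10423.14 = -0.32901; midpoint %ΔI = (59570 − 49300)/54435 = 0.18867.
η = -0.32901 / 0.18867 = -1.74.

-1.74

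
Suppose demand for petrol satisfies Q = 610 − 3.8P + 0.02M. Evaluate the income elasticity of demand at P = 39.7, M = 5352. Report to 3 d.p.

0.189

At P = 39.7, M = 5352: Q = 566.180.
Holding P constant, ∂Q/∂M = 0.02.
η_M = (∂Q/∂M)·(M/Q) = 0.02 × (5352/566.180) = 0.189.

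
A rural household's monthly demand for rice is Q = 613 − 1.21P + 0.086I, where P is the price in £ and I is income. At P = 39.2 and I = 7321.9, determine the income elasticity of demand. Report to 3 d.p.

At P = 39.2, I = 7321.9: Q = 1195.251.
Holding P constant, ∂Q/∂I = 0.086.
η_I = (∂Q/∂I)·(I/Q) = 0.086 × (7321.9/1195.251) = 0.527.

0.527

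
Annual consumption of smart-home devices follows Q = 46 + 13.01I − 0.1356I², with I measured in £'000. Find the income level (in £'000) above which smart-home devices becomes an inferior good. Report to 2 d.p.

dQ/dI = 13.01 − 0.2712I.
The good is inferior where dQ/dI < 0. Setting dQ/dI = 0 gives I = 13.01 / 0.2712 = 47.97.

47.97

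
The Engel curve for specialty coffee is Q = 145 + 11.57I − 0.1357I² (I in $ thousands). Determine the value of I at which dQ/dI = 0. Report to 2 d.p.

dQ/dI = 11.57 − 0.2714I.
The good is inferior where dQ/dI < 0. Setting dQ/dI = 0 gives I = 11.57 / 0.2714 = 42.63.

42.63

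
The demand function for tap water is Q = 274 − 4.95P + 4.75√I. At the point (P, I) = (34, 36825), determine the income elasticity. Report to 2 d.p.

0.45

At P = 34, I = 36825: Q = 1017.217.
Holding P constant, ∂Q/∂I = 4.75/(2√I) = 0.0123763.
η_I = (∂Q/∂I)·(I/Q) = 0.0123763 × (36825/1017.217) = 0.45.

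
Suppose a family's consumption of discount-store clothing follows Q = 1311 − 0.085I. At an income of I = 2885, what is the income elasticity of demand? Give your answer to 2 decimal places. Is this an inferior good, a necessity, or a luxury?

-0.23 (inferior good)

At I = 2885: Q = 1065.775.
dQ/dI = −0.085.
η = (dQ/dI)·(I/Q) = -0.085 × (2885/1065.775) = -0.23.
Since η < 0, the good is an inferior good.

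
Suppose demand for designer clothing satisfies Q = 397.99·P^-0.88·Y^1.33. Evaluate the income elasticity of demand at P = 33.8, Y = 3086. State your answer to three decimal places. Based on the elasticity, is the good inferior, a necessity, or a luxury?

1.330 (luxury)

For a multiplicative demand Q = A·P^α·Y^β, the income elasticity is β everywhere.
Here β = 1.33, so η = 1.330.
Since η > 1, this is a luxury.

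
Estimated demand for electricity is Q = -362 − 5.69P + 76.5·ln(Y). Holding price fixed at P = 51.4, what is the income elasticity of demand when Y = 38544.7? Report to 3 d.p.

0.499

At P = 51.4, Y = 38544.7: Q = 153.341.
Holding P constant, ∂Q/∂Y = 76.5/Y = 0.00198471.
η_Y = (∂Q/∂Y)·(Y/Q) = 0.00198471 × (38544.7/153.341) = 0.499.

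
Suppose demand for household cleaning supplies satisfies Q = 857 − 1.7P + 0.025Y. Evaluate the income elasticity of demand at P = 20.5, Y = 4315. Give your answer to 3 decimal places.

At P = 20.5, Y = 4315: Q = 930.025.
Holding P constant, ∂Q/∂Y = 0.025.
η_Y = (∂Q/∂Y)·(Y/Q) = 0.025 × (4315/930.025) = 0.116.

0.116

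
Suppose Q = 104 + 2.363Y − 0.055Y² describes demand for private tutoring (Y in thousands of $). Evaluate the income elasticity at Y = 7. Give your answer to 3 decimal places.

0.095

At Y = 7: Q = 117.8460.
dQ/dY = 2.363 − 0.11Y = 1.59300.
η = (dQ/dY)·(Y/Q) = 1.59300 × (7/117.8460) = 0.095.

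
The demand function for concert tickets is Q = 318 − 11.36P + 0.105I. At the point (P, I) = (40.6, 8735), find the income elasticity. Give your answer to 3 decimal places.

At P = 40.6, I = 8735: Q = 773.959.
Holding P constant, ∂Q/∂I = 0.105.
η_I = (∂Q/∂I)·(I/Q) = 0.105 × (8735/773.959) = 1.185.

1.185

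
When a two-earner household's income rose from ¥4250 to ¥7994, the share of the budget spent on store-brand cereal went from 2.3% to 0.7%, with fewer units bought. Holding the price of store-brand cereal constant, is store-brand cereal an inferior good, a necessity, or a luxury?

inferior good

Quantity demanded falls as income rises, so η < 0.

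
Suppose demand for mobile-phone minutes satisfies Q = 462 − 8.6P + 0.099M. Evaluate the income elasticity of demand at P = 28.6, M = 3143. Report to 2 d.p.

At P = 28.6, M = 3143: Q = 527.197.
Holding P constant, ∂Q/∂M = 0.099.
η_M = (∂Q/∂M)·(M/Q) = 0.099 × (3143/527.197) = 0.59.

0.59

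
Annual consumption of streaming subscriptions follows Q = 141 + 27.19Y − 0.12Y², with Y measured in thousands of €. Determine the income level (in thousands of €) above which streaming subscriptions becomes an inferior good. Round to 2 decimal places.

113.29

dQ/dY = 27.19 − 0.24Y.
The good is inferior where dQ/dY < 0. Setting dQ/dY = 0 gives Y = 27.19 / 0.24 = 113.29.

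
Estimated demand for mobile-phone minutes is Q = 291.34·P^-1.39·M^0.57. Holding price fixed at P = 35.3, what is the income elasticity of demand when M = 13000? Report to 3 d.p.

For a multiplicative demand Q = A·P^α·M^β, the income elasticity is β everywhere.
Here β = 0.57, so η = 0.570.

0.570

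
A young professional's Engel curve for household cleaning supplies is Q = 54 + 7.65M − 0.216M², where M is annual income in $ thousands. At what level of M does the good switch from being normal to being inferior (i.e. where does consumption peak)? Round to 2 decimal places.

17.71

dQ/dM = 7.65 − 0.432M.
The good is inferior where dQ/dM < 0. Setting dQ/dM = 0 gives M = 7.65 / 0.432 = 17.71.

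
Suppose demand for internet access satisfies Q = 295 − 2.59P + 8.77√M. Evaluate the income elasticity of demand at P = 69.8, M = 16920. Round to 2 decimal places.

0.45

At P = 69.8, M = 16920: Q = 1254.992.
Holding P constant, ∂Q/∂M = 8.77/(2√M) = 0.0337108.
η_M = (∂Q/∂M)·(M/Q) = 0.0337108 × (16920/1254.992) = 0.45.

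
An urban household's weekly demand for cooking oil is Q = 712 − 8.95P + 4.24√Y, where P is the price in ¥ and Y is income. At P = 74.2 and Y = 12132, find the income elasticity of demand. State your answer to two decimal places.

0.45

At P = 74.2, Y = 12132: Q = 514.926.
Holding P constant, ∂Q/∂Y = 4.24/(2√Y) = 0.0192473.
η_Y = (∂Q/∂Y)·(Y/Q) = 0.0192473 × (12132/514.926) = 0.45.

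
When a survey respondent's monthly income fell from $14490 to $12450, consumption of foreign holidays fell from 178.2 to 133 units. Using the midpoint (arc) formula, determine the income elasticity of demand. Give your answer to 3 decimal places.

ΔQ = 133 − 178.2 = -45.2; midpoint Q̄ = (178.2 + 133)/2 = 155.6.
ΔI = 12450 − 14490 = -2040; midpoint Ī = (14490 + 12450)/2 = 13470.
η = (ΔQ/Q̄) ÷ (ΔI/Ī) = (-45.2/155.6) ÷ (-2040/13470) = 1.918.

1.918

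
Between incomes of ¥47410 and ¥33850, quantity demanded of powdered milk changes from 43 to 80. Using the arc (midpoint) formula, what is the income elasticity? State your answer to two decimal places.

-1.80

ΔQ = 80 − 43 = 37; midpoint Q̄ = (43 + 80)/2 = 61.5.
ΔI = 33850 − 47410 = -13560; midpoint Ī = (47410 + 33850)/2 = 40630.
η = (ΔQ/Q̄) ÷ (ΔI/Ī) = (37/61.5) ÷ (-13560/40630) = -1.80.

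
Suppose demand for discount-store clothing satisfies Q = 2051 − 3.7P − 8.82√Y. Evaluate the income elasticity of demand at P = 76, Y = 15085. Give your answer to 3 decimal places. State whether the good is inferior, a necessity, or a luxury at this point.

At P = 76, Y = 15085: Q = 686.519.
Holding P constant, ∂Q/∂Y = -8.82/(2√Y) = -0.0359059.
η_Y = (∂Q/∂Y)·(Y/Q) = -0.0359059 × (15085/686.519) = -0.789.
Since η < 0, this is an inferior good.

-0.789 (inferior good)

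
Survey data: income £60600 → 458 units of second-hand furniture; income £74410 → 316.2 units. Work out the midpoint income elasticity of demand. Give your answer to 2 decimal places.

-1.79

ΔQ = 316.2 − 458 = -141.8; midpoint Q̄ = (458 + 316.2)/2 = 387.1.
ΔI = 74410 − 60600 = 13810; midpoint Ī = (60600 + 74410)/2 = 67505.
η = (ΔQ/Q̄) ÷ (ΔI/Ī) = (-141.8/387.1) ÷ (13810/67505) = -1.79.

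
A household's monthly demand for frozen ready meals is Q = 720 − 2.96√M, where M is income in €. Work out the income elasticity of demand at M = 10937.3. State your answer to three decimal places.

At M = 10937.3: Q = 410.439.
dQ/dM = -2.96/(2√M) = -0.0141516 at this income.
η = (dQ/dM)·(M/Q) = -0.0141516 × (10937.3/410.439) = -0.377.

-0.377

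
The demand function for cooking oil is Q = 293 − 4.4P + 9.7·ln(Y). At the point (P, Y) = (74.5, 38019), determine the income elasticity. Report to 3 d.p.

0.144

At P = 74.5, Y = 38019: Q = 67.495.
Holding P constant, ∂Q/∂Y = 9.7/Y = 0.000255136.
η_Y = (∂Q/∂Y)·(Y/Q) = 0.000255136 × (38019/67.495) = 0.144.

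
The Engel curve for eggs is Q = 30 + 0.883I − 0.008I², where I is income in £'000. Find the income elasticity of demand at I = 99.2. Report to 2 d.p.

At I = 99.2: Q = 38.8685.
dQ/dI = 0.883 − 0.016I = -0.70420.
η = (dQ/dI)·(I/Q) = -0.70420 × (99.2/38.8685) = -1.80.

-1.80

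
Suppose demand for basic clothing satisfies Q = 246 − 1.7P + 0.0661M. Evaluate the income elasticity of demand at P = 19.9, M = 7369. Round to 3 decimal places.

At P = 19.9, M = 7369: Q = 699.261.
Holding P constant, ∂Q/∂M = 0.0661.
η_M = (∂Q/∂M)·(M/Q) = 0.0661 × (7369/699.261) = 0.697.

0.697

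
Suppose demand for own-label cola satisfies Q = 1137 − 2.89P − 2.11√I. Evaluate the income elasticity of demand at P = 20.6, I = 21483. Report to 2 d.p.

-0.20

At P = 20.6, I = 21483: Q = 768.202.
Holding P constant, ∂Q/∂I = -2.11/(2√I) = -0.00719789.
η_I = (∂Q/∂I)·(I/Q) = -0.00719789 × (21483/768.202) = -0.20.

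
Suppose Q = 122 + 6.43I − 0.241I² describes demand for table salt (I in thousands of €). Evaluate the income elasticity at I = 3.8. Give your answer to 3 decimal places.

0.122

At I = 3.8: Q = 142.9540.
dQ/dI = 6.43 − 0.482I = 4.59840.
η = (dQ/dI)·(I/Q) = 4.59840 × (3.8/142.9540) = 0.122.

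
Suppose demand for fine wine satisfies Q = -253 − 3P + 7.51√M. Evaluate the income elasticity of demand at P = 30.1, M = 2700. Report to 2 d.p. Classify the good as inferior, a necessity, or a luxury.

4.16 (luxury)

At P = 30.1, M = 2700: Q = 46.931.
Holding P constant, ∂Q/∂M = 7.51/(2√M) = 0.072265.
η_M = (∂Q/∂M)·(M/Q) = 0.072265 × (2700/46.931) = 4.16.
Since η > 1, this is a luxury.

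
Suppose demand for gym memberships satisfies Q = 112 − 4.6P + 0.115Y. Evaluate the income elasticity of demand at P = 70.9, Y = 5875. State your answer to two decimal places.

At P = 70.9, Y = 5875: Q = 461.485.
Holding P constant, ∂Q/∂Y = 0.115.
η_Y = (∂Q/∂Y)·(Y/Q) = 0.115 × (5875/461.485) = 1.46.

1.46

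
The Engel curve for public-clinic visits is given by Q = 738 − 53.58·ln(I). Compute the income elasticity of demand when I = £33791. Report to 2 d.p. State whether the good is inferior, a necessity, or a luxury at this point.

-0.30 (inferior good)

At I = 33791: Q = 179.270.
dQ/dI = -53.58/I = -0.00158563 at this income.
η = (dQ/dI)·(I/Q) = -0.00158563 × (33791/179.270) = -0.30.
Since η < 0, the good is an inferior good.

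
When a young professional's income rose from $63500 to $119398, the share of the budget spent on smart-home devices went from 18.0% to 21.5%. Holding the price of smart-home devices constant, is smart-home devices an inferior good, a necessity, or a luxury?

The budget share rises as income rises, so η > 1.

luxury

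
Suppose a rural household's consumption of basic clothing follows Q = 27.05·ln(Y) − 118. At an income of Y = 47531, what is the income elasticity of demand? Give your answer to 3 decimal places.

0.156

At Y = 47531: Q = 173.305.
dQ/dY = 27.05/Y = 0.000569102 at this income.
η = (dQ/dY)·(Y/Q) = 0.000569102 × (47531/173.305) = 0.156.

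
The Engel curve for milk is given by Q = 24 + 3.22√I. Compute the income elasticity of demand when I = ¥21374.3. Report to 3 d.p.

0.476

At I = 21374.3: Q = 494.762.
dQ/dI = 3.22/(2√I) = 0.0110123 at this income.
η = (dQ/dI)·(I/Q) = 0.0110123 × (21374.3/494.762) = 0.476.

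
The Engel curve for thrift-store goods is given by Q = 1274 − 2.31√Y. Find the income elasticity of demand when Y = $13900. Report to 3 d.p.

-0.136

At Y = 13900: Q = 1001.655.
dQ/dY = -2.31/(2√Y) = -0.00979658 at this income.
η = (dQ/dY)·(Y/Q) = -0.00979658 × (13900/1001.655) = -0.136.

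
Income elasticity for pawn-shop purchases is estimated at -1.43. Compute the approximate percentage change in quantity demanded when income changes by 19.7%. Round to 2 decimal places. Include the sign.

%ΔQ ≈ η × %ΔI = -1.43 × 19.7% = -28.17%.

-28.17%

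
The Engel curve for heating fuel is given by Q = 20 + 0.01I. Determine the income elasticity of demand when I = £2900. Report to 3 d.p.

0.592

At I = 2900: Q = 49.000.
dQ/dI = 0.01.
η = (dQ/dI)·(I/Q) = 0.01 × (2900/49.000) = 0.592.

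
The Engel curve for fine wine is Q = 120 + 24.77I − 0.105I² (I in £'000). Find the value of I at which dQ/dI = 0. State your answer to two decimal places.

117.95

dQ/dI = 24.77 − 0.21I.
The good is inferior where dQ/dI < 0. Setting dQ/dI = 0 gives I = 24.77 / 0.21 = 117.95.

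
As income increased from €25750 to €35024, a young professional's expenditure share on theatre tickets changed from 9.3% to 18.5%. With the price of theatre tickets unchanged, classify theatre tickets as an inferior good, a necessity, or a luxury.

The budget share rises as income rises, so η > 1.

luxury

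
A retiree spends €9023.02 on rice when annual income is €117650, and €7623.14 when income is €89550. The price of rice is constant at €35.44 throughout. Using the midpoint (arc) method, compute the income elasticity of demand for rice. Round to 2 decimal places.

0.62

With a constant price, Q₁ = 9023.02/35.44 = 254.600 and Q₂ = 7623.14/35.44 = 215.100 (equivalently, work directly with expenditure since P cancels).
Midpoint %ΔQ = (7623.14 − 9023.02)/8323.08 = -0.16819; midpoint %ΔI = (89550 − 117650)/103600 = -0.27124.
η = -0.16819 / -0.27124 = 0.62.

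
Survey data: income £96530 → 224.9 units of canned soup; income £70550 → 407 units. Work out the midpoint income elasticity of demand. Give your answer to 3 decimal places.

ΔQ = 407 − 224.9 = 182.1; midpoint Q̄ = (224.9 + 407)/2 = 315.95.
ΔI = 70550 − 96530 = -25980; midpoint Ī = (96530 + 70550)/2 = 83540.
η = (ΔQ/Q̄) ÷ (ΔI/Ī) = (182.1/315.95) ÷ (-25980/83540) = -1.853.

-1.853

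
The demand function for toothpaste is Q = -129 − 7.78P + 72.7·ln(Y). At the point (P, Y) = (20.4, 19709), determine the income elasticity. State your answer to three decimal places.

At P = 20.4, Y = 19709: Q = 431.206.
Holding P constant, ∂Q/∂Y = 72.7/Y = 0.00368867.
η_Y = (∂Q/∂Y)·(Y/Q) = 0.00368867 × (19709/431.206) = 0.169.

0.169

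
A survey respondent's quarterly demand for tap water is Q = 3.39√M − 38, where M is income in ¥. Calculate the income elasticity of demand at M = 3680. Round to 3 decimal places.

At M = 3680: Q = 167.648.
dQ/dM = 3.39/(2√M) = 0.0279412 at this income.
η = (dQ/dM)·(M/Q) = 0.0279412 × (3680/167.648) = 0.613.

0.613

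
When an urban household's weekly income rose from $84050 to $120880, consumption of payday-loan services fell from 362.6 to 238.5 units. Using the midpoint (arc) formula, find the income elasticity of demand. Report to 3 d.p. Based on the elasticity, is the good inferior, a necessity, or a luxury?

-1.149 (inferior good)

ΔQ = 238.5 − 362.6 = -124.1; midpoint Q̄ = (362.6 + 238.5)/2 = 300.55.
ΔI = 120880 − 84050 = 36830; midpoint Ī = (84050 + 120880)/2 = 102465.
η = (ΔQ/Q̄) ÷ (ΔI/Ī) = (-124.1/300.55) ÷ (36830/102465) = -1.149.
η < 0 ⇒ inferior good.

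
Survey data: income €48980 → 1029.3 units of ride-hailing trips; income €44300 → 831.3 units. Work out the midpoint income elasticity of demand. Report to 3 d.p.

ΔQ = 831.3 − 1029.3 = -198; midpoint Q̄ = (1029.3 + 831.3)/2 = 930.3.
ΔI = 44300 − 48980 = -4680; midpoint Ī = (48980 + 44300)/2 = 46640.
η = (ΔQ/Q̄) ÷ (ΔI/Ī) = (-198/930.3) ÷ (-4680/46640) = 2.121.

2.121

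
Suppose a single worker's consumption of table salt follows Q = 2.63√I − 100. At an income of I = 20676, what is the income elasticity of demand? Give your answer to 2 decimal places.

0.68

At I = 20676: Q = 278.172.
dQ/dI = 2.63/(2√I) = 0.00914518 at this income.
η = (dQ/dI)·(I/Q) = 0.00914518 × (20676/278.172) = 0.68.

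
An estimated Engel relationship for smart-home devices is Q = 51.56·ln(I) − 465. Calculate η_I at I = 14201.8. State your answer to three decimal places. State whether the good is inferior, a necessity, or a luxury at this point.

At I = 14201.8: Q = 27.972.
dQ/dI = 51.56/I = 0.00363053 at this income.
η = (dQ/dI)·(I/Q) = 0.00363053 × (14201.8/27.972) = 1.843.
Since η > 1, the good is a luxury.

1.843 (luxury)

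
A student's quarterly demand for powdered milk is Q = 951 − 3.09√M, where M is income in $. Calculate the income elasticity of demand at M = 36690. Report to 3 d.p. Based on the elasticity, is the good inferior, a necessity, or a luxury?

At M = 36690: Q = 359.122.
dQ/dM = -3.09/(2√M) = -0.00806593 at this income.
η = (dQ/dM)·(M/Q) = -0.00806593 × (36690/359.122) = -0.824.
Since η < 0, the good is an inferior good.

-0.824 (inferior good)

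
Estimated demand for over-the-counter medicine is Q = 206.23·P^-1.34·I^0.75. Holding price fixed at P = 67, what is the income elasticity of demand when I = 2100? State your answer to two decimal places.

0.75

For a multiplicative demand Q = A·P^α·I^β, the income elasticity is β everywhere.
Here β = 0.75, so η = 0.75.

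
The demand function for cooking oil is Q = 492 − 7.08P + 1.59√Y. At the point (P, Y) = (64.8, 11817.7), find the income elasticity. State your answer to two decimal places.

At P = 64.8, Y = 11817.7: Q = 206.064.
Holding P constant, ∂Q/∂Y = 1.59/(2√Y) = 0.00731309.
η_Y = (∂Q/∂Y)·(Y/Q) = 0.00731309 × (11817.7/206.064) = 0.42.

0.42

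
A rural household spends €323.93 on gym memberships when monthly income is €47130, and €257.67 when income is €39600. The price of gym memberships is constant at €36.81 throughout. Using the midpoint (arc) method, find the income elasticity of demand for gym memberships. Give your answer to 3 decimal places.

With a constant price, Q₁ = 323.93/36.81 = 8.800 and Q₂ = 257.67/36.81 = 7.000 (equivalently, work directly with expenditure since P cancels).
Midpoint %ΔQ = (257.67 − 323.93)/290.80 = -0.22785; midpoint %ΔI = (39600 − 47130)/43365 = -0.17364.
η = -0.22785 / -0.17364 = 1.312.

1.312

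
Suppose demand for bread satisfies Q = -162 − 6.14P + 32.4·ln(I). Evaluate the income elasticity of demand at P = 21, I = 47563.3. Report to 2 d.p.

0.56

At P = 21, I = 47563.3: Q = 58.002.
Holding P constant, ∂Q/∂I = 32.4/I = 0.000681197.
η_I = (∂Q/∂I)·(I/Q) = 0.000681197 × (47563.3/58.002) = 0.56.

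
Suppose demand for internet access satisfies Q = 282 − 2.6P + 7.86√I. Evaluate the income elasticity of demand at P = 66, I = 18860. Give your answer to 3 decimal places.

0.454

At P = 66, I = 18860: Q = 1189.827.
Holding P constant, ∂Q/∂I = 7.86/(2√I) = 0.0286168.
η_I = (∂Q/∂I)·(I/Q) = 0.0286168 × (18860/1189.827) = 0.454.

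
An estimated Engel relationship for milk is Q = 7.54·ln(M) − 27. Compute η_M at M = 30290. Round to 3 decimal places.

At M = 30290: Q = 50.802.
dQ/dM = 7.54/M = 0.000248927 at this income.
η = (dQ/dM)·(M/Q) = 0.000248927 × (30290/50.802) = 0.148.

0.148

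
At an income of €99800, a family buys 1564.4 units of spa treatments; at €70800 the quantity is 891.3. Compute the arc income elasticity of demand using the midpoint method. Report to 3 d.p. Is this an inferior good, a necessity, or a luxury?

ΔQ = 891.3 − 1564.4 = -673.1; midpoint Q̄ = (1564.4 + 891.3)/2 = 1227.85.
ΔI = 70800 − 99800 = -29000; midpoint Ī = (99800 + 70800)/2 = 85300.
η = (ΔQ/Q̄) ÷ (ΔI/Ī) = (-673.1/1227.85) ÷ (-29000/85300) = 1.612.
η > 1 ⇒ luxury.

1.612 (luxury)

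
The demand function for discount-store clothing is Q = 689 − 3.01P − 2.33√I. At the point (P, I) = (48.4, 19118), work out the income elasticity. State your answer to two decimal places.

At P = 48.4, I = 19118: Q = 221.152.
Holding P constant, ∂Q/∂I = -2.33/(2√I) = -0.00842567.
η_I = (∂Q/∂I)·(I/Q) = -0.00842567 × (19118/221.152) = -0.73.

-0.73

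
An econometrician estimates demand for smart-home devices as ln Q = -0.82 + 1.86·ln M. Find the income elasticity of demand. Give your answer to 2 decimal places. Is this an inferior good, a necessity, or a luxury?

In a log-linear demand, the coefficient on ln M is the income elasticity.
So η = 1.86.
η > 1 ⇒ luxury.

1.86 (luxury)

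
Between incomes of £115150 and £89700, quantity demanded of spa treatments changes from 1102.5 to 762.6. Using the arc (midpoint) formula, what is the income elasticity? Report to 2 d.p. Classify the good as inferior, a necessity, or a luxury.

ΔQ = 762.6 − 1102.5 = -339.9; midpoint Q̄ = (1102.5 + 762.6)/2 = 932.55.
ΔI = 89700 − 115150 = -25450; midpoint Ī = (115150 + 89700)/2 = 102425.
η = (ΔQ/Q̄) ÷ (ΔI/Ī) = (-339.9/932.55) ÷ (-25450/102425) = 1.47.
η > 1 ⇒ luxury.

1.47 (luxury)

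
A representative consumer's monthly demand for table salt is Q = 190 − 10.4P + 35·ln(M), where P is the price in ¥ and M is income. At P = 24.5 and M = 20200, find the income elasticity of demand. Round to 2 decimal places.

0.12

At P = 24.5, M = 20200: Q = 282.170.
Holding P constant, ∂Q/∂M = 35/M = 0.00173267.
η_M = (∂Q/∂M)·(M/Q) = 0.00173267 × (20200/282.170) = 0.12.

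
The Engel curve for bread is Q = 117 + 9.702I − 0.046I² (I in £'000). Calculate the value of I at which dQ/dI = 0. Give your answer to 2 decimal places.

105.46

dQ/dI = 9.702 − 0.092I.
The good is inferior where dQ/dI < 0. Setting dQ/dI = 0 gives I = 9.702 / 0.092 = 105.46.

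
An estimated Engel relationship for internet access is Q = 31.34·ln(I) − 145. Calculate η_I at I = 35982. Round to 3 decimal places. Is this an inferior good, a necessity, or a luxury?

At I = 35982: Q = 183.781.
dQ/dI = 31.34/I = 0.000870991 at this income.
η = (dQ/dI)·(I/Q) = 0.000870991 × (35982/183.781) = 0.171.
Since 0 < η < 1, the good is a necessity.

0.171 (necessity)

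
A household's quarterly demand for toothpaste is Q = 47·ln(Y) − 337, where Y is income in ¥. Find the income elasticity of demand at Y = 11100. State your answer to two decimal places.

0.47

At Y = 11100: Q = 100.791.
dQ/dY = 47/Y = 0.00423423 at this income.
η = (dQ/dY)·(Y/Q) = 0.00423423 × (11100/100.791) = 0.47.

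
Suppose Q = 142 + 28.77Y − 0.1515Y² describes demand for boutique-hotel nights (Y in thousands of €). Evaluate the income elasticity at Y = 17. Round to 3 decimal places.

0.684

At Y = 17: Q = 587.3065.
dQ/dY = 28.77 − 0.303Y = 23.61900.
η = (dQ/dY)·(Y/Q) = 23.61900 × (17/587.3065) = 0.684.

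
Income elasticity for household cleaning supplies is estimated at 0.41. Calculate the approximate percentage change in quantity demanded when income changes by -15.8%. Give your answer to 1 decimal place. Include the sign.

-6.5%

%ΔQ ≈ η × %ΔI = 0.41 × (-15.8%) = -6.5%.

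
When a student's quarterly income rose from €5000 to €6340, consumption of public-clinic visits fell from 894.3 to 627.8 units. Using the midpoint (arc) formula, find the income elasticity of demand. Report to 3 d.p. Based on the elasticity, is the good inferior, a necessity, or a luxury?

ΔQ = 627.8 − 894.3 = -266.5; midpoint Q̄ = (894.3 + 627.8)/2 = 761.05.
ΔI = 6340 − 5000 = 1340; midpoint Ī = (5000 + 6340)/2 = 5670.
η = (ΔQ/Q̄) ÷ (ΔI/Ī) = (-266.5/761.05) ÷ (1340/5670) = -1.482.
η < 0 ⇒ inferior good.

-1.482 (inferior good)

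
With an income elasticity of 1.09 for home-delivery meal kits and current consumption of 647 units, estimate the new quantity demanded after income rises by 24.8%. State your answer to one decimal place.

%ΔQ ≈ η × %ΔI = 1.09 × 24.8% = 27.032%.
New Q ≈ 647 × (1 + 0.27032) = 821.9.

821.9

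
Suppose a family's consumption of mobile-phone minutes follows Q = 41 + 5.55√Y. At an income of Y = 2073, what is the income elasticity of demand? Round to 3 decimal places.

At Y = 2073: Q = 293.693.
dQ/dY = 5.55/(2√Y) = 0.0609485 at this income.
η = (dQ/dY)·(Y/Q) = 0.0609485 × (2073/293.693) = 0.430.

0.430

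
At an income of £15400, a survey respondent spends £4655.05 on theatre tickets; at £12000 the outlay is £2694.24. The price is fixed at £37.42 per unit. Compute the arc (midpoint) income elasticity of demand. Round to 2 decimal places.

With a constant price, Q₁ = 4655.05/37.42 = 124.400 and Q₂ = 2694.24/37.42 = 72.000 (equivalently, work directly with expenditure since P cancels).
Midpoint %ΔQ = (2694.24 − 4655.05)/3674.65 = -0.53361; midpoint %ΔI = (12000 − 15400)/13700 = -0.24818.
η = -0.53361 / -0.24818 = 2.15.

2.15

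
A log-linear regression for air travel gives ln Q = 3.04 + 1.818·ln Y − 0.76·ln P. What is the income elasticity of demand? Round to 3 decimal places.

1.818

In a log-linear demand, the coefficient on ln Y is the income elasticity.
So η = 1.818.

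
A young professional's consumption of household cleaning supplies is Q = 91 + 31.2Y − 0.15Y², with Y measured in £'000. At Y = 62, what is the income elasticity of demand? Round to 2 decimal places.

0.54

At Y = 62: Q = 1448.8000.
dQ/dY = 31.2 − 0.3Y = 12.60000.
η = (dQ/dY)·(Y/Q) = 12.60000 × (62/1448.8000) = 0.54.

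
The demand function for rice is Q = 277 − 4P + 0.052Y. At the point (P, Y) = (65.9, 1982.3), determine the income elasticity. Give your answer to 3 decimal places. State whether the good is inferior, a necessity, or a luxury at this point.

At P = 65.9, Y = 1982.3: Q = 116.480.
Holding P constant, ∂Q/∂Y = 0.052.
η_Y = (∂Q/∂Y)·(Y/Q) = 0.052 × (1982.3/116.480) = 0.885.
Since 0 < η < 1, this is a necessity.

0.885 (necessity)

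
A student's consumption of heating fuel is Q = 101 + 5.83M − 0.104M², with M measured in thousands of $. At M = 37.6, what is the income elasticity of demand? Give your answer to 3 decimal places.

At M = 37.6: Q = 173.1770.
dQ/dM = 5.83 − 0.208M = -1.99080.
η = (dQ/dM)·(M/Q) = -1.99080 × (37.6/173.1770) = -0.432.

-0.432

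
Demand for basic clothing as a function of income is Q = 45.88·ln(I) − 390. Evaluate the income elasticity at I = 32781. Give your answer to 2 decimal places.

0.53

At I = 32781: Q = 87.042.
dQ/dI = 45.88/I = 0.00139959 at this income.
η = (dQ/dI)·(I/Q) = 0.00139959 × (32781/87.042) = 0.53.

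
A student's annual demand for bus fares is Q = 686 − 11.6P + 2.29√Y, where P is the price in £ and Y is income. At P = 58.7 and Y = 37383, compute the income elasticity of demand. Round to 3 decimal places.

At P = 58.7, Y = 37383: Q = 447.844.
Holding P constant, ∂Q/∂Y = 2.29/(2√Y) = 0.005922.
η_Y = (∂Q/∂Y)·(Y/Q) = 0.005922 × (37383/447.844) = 0.494.

0.494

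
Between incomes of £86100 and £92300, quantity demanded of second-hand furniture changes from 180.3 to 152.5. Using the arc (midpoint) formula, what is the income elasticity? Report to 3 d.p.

ΔQ = 152.5 − 180.3 = -27.8; midpoint Q̄ = (180.3 + 152.5)/2 = 166.4.
ΔI = 92300 − 86100 = 6200; midpoint Ī = (86100 + 92300)/2 = 89200.
η = (ΔQ/Q̄) ÷ (ΔI/Ī) = (-27.8/166.4) ÷ (6200/89200) = -2.404.

-2.404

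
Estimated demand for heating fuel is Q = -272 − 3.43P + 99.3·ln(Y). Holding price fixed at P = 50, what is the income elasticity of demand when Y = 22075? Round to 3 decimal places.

At P = 50, Y = 22075: Q = 549.719.
Holding P constant, ∂Q/∂Y = 99.3/Y = 0.0044983.
η_Y = (∂Q/∂Y)·(Y/Q) = 0.0044983 × (22075/549.719) = 0.181.

0.181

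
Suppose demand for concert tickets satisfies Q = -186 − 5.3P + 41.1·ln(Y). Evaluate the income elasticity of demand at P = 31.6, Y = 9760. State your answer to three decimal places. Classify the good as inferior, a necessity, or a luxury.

At P = 31.6, Y = 9760: Q = 24.067.
Holding P constant, ∂Q/∂Y = 41.1/Y = 0.00421107.
η_Y = (∂Q/∂Y)·(Y/Q) = 0.00421107 × (9760/24.067) = 1.708.
Since η > 1, this is a luxury.

1.708 (luxury)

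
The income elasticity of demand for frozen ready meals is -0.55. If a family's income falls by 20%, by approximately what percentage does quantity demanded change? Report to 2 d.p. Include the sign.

%ΔQ ≈ η × %ΔI = -0.55 × (-20%) = 11.00%.

11.00%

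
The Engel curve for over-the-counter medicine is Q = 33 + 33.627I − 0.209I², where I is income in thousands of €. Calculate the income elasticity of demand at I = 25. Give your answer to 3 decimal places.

At I = 25: Q = 743.0500.
dQ/dI = 33.627 − 0.418I = 23.17700.
η = (dQ/dI)·(I/Q) = 23.17700 × (25/743.0500) = 0.780.

0.780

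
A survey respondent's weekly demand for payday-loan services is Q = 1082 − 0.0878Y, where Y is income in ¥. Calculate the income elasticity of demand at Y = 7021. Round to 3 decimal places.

At Y = 7021: Q = 465.556.
dQ/dY = −0.0878.
η = (dQ/dY)·(Y/Q) = -0.0878 × (7021/465.556) = -1.324.

-1.324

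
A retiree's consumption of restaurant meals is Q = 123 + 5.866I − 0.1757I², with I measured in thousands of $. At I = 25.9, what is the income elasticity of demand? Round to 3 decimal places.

At I = 25.9: Q = 157.0681.
dQ/dI = 5.866 − 0.3514I = -3.23526.
η = (dQ/dI)·(I/Q) = -3.23526 × (25.9/157.0681) = -0.533.

-0.533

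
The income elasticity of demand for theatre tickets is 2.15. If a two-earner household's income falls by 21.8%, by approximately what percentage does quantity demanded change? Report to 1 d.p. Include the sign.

-46.9%

%ΔQ ≈ η × %ΔI = 2.15 × (-21.8%) = -46.9%.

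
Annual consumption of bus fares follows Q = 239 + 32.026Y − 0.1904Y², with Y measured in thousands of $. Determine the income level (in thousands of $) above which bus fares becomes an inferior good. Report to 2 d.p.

dQ/dY = 32.026 − 0.3808Y.
The good is inferior where dQ/dY < 0. Setting dQ/dY = 0 gives Y = 32.026 / 0.3808 = 84.10.

84.10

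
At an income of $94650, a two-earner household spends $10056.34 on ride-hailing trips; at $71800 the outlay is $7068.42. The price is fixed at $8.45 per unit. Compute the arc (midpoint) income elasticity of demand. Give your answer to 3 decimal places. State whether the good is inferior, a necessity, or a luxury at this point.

With a constant price, Q₁ = 10056.34/8.45 = 1190.099 and Q₂ = 7068.42/8.45 = 836.499 (equivalently, work directly with expenditure since P cancels).
Midpoint %ΔQ = (7068.42 − 10056.34)/8562.38 = -0.34896; midpoint %ΔI = (71800 − 94650)/83225 = -0.27456.
η = -0.34896 / -0.27456 = 1.271.
η > 1 ⇒ luxury.

1.271 (luxury)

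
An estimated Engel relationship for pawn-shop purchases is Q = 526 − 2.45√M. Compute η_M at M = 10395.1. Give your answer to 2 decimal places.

-0.45

At M = 10395.1: Q = 276.207.
dQ/dM = -2.45/(2√M) = -0.0120149 at this income.
η = (dQ/dM)·(M/Q) = -0.0120149 × (10395.1/276.207) = -0.45.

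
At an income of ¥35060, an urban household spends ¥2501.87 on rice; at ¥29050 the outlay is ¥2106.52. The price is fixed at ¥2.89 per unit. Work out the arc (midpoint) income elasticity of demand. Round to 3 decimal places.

0.915

With a constant price, Q₁ = 2501.87/2.89 = 865.699 and Q₂ = 2106.52/2.89 = 728.900 (equivalently, work directly with expenditure since P cancels).
Midpoint %ΔQ = (2106.52 − 2501.87)/2304.19 = -0.17158; midpoint %ΔI = (29050 − 35060)/32055 = -0.18749.
η = -0.17158 / -0.18749 = 0.915.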